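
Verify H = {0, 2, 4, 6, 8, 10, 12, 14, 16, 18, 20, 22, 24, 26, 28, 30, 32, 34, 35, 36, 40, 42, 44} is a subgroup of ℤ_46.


Subgroup test for H = {0, 2, 4, 6, 8, 10, 12, 14, 16, 18, 20, 22, 24, 26, 28, 30, 32, 34, 35, 36, 40, 42, 44} in (ℤ_46, +):
(1) 0 ∈ H? Yes
(2) Closure: for all a,b ∈ H, (a+b) mod 46 ∈ H? No  [counterexample: 2 + 35 = 37 ∉ H]
(3) Inverses: for all a ∈ H, -a mod 46 ∈ H? No

No, H is not a subgroup of ℤ_46


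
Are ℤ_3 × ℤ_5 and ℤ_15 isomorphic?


Comparing ℤ_3 × ℤ_5 and ℤ_15:
gcd(3,5) = 1, so ℤ_3 × ℤ_5 ≅ ℤ_15 (CRT)

Yes, ℤ_3 × ℤ_5 ≅ ℤ_15


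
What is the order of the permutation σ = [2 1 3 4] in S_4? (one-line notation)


Cycle decomposition: (1 2)
Cycle lengths: 2
Order = lcm(2) = 2

ord(σ) = 2


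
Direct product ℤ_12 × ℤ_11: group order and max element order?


|ℤ_12 × ℤ_11| = 12 × 11 = 132
Max element order = lcm(12,11) = 132
Cyclic? Yes (gcd=1)

|ℤ_12×ℤ_11| = 132, max element order = 132


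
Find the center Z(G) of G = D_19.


Z(G) = {g ∈ G | gx = xg for all x ∈ G}
For odd n, Z(D_n) = {e}: no nontrivial rotation commutes with all reflections

Z(D_19) = {e}


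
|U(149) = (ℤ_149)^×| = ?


U(n) is the group of units mod n; |U(n)| = φ(n)
|U(149)| = φ(149) = 148

|U(149) = (ℤ_149)^×| = 148


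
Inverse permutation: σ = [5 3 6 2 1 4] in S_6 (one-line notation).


To find σ⁻¹, swap domain and range:
σ(1) = 5 → σ⁻¹(5) = 1
σ(2) = 3 → σ⁻¹(3) = 2
σ(3) = 6 → σ⁻¹(6) = 3
σ(4) = 2 → σ⁻¹(2) = 4
σ(5) = 1 → σ⁻¹(1) = 5
σ(6) = 4 → σ⁻¹(4) = 6

σ⁻¹ = [5 4 2 6 1 3]


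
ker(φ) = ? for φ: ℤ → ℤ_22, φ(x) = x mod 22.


Kernel = preimage of identity
ker(φ) = {x ∈ ℤ : x ≡ 0 (mod 22)} = 22ℤ = {0, ±22, ±44, ...}

ker(φ) = 22ℤ


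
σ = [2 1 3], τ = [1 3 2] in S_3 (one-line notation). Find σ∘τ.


σ∘τ: apply τ first, then σ
1 →τ 1 →σ 2
2 →τ 3 →σ 3
3 →τ 2 →σ 1

σ∘τ = [2 3 1]


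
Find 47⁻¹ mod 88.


Use the extended Euclidean algorithm to write 1 = 47·s + 88·t; then s mod 88 is the inverse.
Euclidean algorithm:
  47 = 0·88 + 47
  88 = 1·47 + 41
  47 = 1·41 + 6
  41 = 6·6 + 5
  6 = 1·5 + 1
  5 = 5·1 + 0
gcd(47,88) = 1
Back-substitution gives: 47·(15) + 88·(-8) = 1
So 47⁻¹ ≡ 15 ≡ 15 (mod 88)
Check: 47 × 15 = 705 ≡ 1 (mod 88) ✓

47⁻¹ ≡ 15 (mod 88)


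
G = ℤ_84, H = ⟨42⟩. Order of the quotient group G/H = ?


|⟨42⟩| = n / gcd(42, 84) = 84 / 42 = 2
H is normal (ℤ_84 is abelian).
|G/H| = |G| / |H| = 84 / 2 = 42

|G/H| = 42


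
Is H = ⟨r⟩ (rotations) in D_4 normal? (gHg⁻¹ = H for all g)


H = ⟨r⟩ (rotations) in D_4
The rotation subgroup ⟨r⟩ has index 2 in D_4, so it is normal

Yes, normal subgroup


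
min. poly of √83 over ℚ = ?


√83 satisfies x² - 83 = 0, irreducible over ℚ since 83 is squarefree

Minimal polynomial: x² - 83


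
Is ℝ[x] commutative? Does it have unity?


Polynomial ring over ℝ (an integral domain) is a commutative integral domain with unity 1
Commutative: Yes
Integral domain: Yes
Has unity: Yes

ℝ[x]: Commutative=Yes, Unity=Yes


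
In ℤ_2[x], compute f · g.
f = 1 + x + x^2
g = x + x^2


Expand and collect like terms; reduce coefficients mod 2:
x^0: 1·0 = 0 ≡ 0 (mod 2)
x^1: 1·1 + 1·0 = 1 ≡ 1 (mod 2)
x^2: 1·1 + 1·1 + 1·0 = 2 ≡ 0 (mod 2)
x^3: 1·1 + 1·1 = 2 ≡ 0 (mod 2)
x^4: 1·1 = 1 ≡ 1 (mod 2)
Result: x + x^4

f · g = x + x^4


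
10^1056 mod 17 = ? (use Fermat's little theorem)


Fermat's little theorem: if p is prime and gcd(a,p)=1, then a^(p-1) ≡ 1 (mod p)
p = 17 is prime, gcd(10,17) = 1
Reduce exponent: 1056 mod 16 = 0
So 10^1056 ≡ 10^0 (mod 17)
10^0 = 1

10^1056 ≡ 1 (mod 17)


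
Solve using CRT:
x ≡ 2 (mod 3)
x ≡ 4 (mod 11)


m₁ = 3, m₂ = 11, gcd = 1, so CRT applies. M = m₁·m₂ = 33
Let M₁ = M/m₁ = 11, M₂ = M/m₂ = 3
Find y₁ ≡ M₁⁻¹ (mod m₁): 11⁻¹ ≡ 2 (mod 3)
Find y₂ ≡ M₂⁻¹ (mod m₂): 3⁻¹ ≡ 4 (mod 11)
x = a₁·M₁·y₁ + a₂·M₂·y₂ = 2·11·2 + 4·3·4 = 92
Reduce mod 33: x ≡ 26
Check: 26 mod 3 = 2 ✓, 26 mod 11 = 4 ✓

x ≡ 26 (mod 33)


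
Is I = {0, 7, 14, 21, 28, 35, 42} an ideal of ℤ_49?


Check ideal conditions for I = {0, 7, 14, 21, 28, 35, 42} in ℤ_49:
(1) I is an additive subgroup? Yes
(2) For r ∈ ℤ_49 and a ∈ I: r·a ∈ I? Yes

Yes, I is an ideal of ℤ_49


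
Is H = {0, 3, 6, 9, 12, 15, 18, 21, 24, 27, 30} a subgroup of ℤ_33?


Subgroup test for H = {0, 3, 6, 9, 12, 15, 18, 21, 24, 27, 30} in (ℤ_33, +):
(1) 0 ∈ H? Yes
(2) Closure: for all a,b ∈ H, (a+b) mod 33 ∈ H? Yes
(3) Inverses: for all a ∈ H, -a mod 33 ∈ H? Yes

Yes, H is a subgroup of ℤ_33


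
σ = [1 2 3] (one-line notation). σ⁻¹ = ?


To find σ⁻¹, swap domain and range:
σ(1) = 1 → σ⁻¹(1) = 1
σ(2) = 2 → σ⁻¹(2) = 2
σ(3) = 3 → σ⁻¹(3) = 3

σ⁻¹ = [1 2 3]


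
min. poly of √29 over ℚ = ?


√29 satisfies x² - 29 = 0, irreducible over ℚ since 29 is squarefree

Minimal polynomial: x² - 29


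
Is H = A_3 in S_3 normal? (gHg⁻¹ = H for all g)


H = A_3 in S_3
A_3 has index 2 in S_3, and every subgroup of index 2 is normal

Yes, normal subgroup


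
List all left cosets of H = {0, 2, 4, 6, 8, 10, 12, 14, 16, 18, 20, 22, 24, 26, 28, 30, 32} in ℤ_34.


H = {0, 2, 4, 6, 8, 10, 12, 14, 16, 18, 20, 22, 24, 26, 28, 30, 32}, |H| = 17
Number of cosets = |G|/|H| = 34/17 = 2
0 + H = {0, 2, 4, 6, 8, 10, 12, 14, 16, 18, 20, 22, 24, 26, 28, 30, 32}
1 + H = {1, 3, 5, 7, 9, 11, 13, 15, 17, 19, 21, 23, 25, 27, 29, 31, 33}

Cosets: 0+H={0,2,4,6,8,10,12,14,16,18,20,22,24,26,28,30,32}; 1+H={1,3,5,7,9,11,13,15,17,19,21,23,25,27,29,31,33}


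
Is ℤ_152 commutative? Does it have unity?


ℤ_152 is a commutative ring with unity 1; 152 = 2×76 is composite, so 2·76 ≡ 0 gives zero divisors (not an integral domain)
Commutative: Yes
Integral domain: No
Has unity: Yes

ℤ_152: Commutative=Yes, Unity=Yes


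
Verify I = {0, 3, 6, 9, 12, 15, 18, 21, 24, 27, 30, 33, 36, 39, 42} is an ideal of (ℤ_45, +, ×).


Check ideal conditions for I = {0, 3, 6, 9, 12, 15, 18, 21, 24, 27, 30, 33, 36, 39, 42} in ℤ_45:
(1) I is an additive subgroup? Yes
(2) For r ∈ ℤ_45 and a ∈ I: r·a ∈ I? Yes

Yes, I is an ideal of ℤ_45


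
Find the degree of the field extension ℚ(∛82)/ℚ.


∛82 has minimal polynomial x³ - 82 (irreducible over ℚ since 82 is not a perfect cube)

[ℚ(∛82)/ℚ] = 3


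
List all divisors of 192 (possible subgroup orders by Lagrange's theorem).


Lagrange's theorem: |H| divides |G|
|G| = 192
Divisors of 192: 1, 2, 3, 4, 6, 8, 12, 16, 24, 32, 48, 64, 96, 192

Possible subgroup orders: {1, 2, 3, 4, 6, 8, 12, 16, 24, 32, 48, 64, 96, 192}


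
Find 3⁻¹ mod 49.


Use the extended Euclidean algorithm to write 1 = 3·s + 49·t; then s mod 49 is the inverse.
Euclidean algorithm:
  3 = 0·49 + 3
  49 = 16·3 + 1
  3 = 3·1 + 0
gcd(3,49) = 1
Back-substitution gives: 3·(-16) + 49·(1) = 1
So 3⁻¹ ≡ -16 ≡ 33 (mod 49)
Check: 3 × 33 = 99 ≡ 1 (mod 49) ✓

3⁻¹ ≡ 33 (mod 49)


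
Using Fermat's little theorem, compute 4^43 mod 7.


Fermat's little theorem: if p is prime and gcd(a,p)=1, then a^(p-1) ≡ 1 (mod p)
p = 7 is prime, gcd(4,7) = 1
Reduce exponent: 43 mod 6 = 1
So 4^43 ≡ 4^1 (mod 7)
4^1 mod 7 = 4

4^43 ≡ 4 (mod 7)


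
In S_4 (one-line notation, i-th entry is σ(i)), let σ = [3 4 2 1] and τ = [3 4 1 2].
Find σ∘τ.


σ∘τ: apply τ first, then σ
1 →τ 3 →σ 2
2 →τ 4 →σ 1
3 →τ 1 →σ 3
4 →τ 2 →σ 4

σ∘τ = [2 1 3 4]


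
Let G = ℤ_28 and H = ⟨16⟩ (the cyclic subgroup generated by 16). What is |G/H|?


|⟨16⟩| = n / gcd(16, 28) = 28 / 4 = 7
H is normal (ℤ_28 is abelian).
|G/H| = |G| / |H| = 28 / 7 = 4

|G/H| = 4


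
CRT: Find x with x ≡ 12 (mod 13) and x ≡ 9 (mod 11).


m₁ = 13, m₂ = 11, gcd = 1, so CRT applies. M = m₁·m₂ = 143
Let M₁ = M/m₁ = 11, M₂ = M/m₂ = 13
Find y₁ ≡ M₁⁻¹ (mod m₁): 11⁻¹ ≡ 6 (mod 13)
Find y₂ ≡ M₂⁻¹ (mod m₂): 13⁻¹ ≡ 6 (mod 11)
x = a₁·M₁·y₁ + a₂·M₂·y₂ = 12·11·6 + 9·13·6 = 1494
Reduce mod 143: x ≡ 64
Check: 64 mod 13 = 12 ✓, 64 mod 11 = 9 ✓

x ≡ 64 (mod 143)


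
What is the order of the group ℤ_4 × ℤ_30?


|A × B| = |A| · |B|
|ℤ_4 × ℤ_30| = 4 × 30 = 120

|ℤ_4 × ℤ_30| = 120


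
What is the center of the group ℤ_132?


Z(G) = {g ∈ G | gx = xg for all x ∈ G}
ℤ_132 is abelian, so Z(G) = G

Z(ℤ_132) = ℤ_132


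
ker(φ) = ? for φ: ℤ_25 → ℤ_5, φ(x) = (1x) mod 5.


Kernel = preimage of identity
ker(φ) = {x ∈ ℤ_25 : 1x ≡ 0 (mod 5)}. Since 5 | 25, φ is well-defined. The kernel is the cyclic subgroup ⟨5⟩ of ℤ_25 (order 5), i.e. {0, 5, 10, 15, 20}

ker(φ) = {0, 5, 10, 15, 20}


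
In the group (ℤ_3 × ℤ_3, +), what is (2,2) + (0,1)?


Operation: componentwise addition mod (3, 3)
(2,2) + (0,1) = ((a₁+b₁) mod 3, (a₂+b₂) mod 3) with a = (2,2), b = (0,1)

(2,2) + (0,1) = (2,0)


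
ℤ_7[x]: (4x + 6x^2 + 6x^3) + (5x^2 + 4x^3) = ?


Add coefficients mod 7:
x^0: 0 + 0 = 0 (mod 7)
x^1: 4 + 0 = 4 (mod 7)
x^2: 6 + 5 = 4 (mod 7)
x^3: 6 + 4 = 3 (mod 7)
Result: 4x + 4x^2 + 3x^3

f + g = 4x + 4x^2 + 3x^3


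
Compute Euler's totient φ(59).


Factor n: 59 = 59
φ(n) = n · ∏(1 - 1/p) over distinct primes p | n
φ(59) = 59 · (1 - 1/59) = 58

φ(59) = 58


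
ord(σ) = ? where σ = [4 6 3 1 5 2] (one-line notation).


Cycle decomposition: (1 4) (2 6)
Cycle lengths: 2, 2
Order = lcm(2, 2) = 2

ord(σ) = 2


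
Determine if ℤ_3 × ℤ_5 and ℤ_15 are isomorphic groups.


Comparing ℤ_3 × ℤ_5 and ℤ_15:
gcd(3,5) = 1, so ℤ_3 × ℤ_5 ≅ ℤ_15 (CRT)

Yes, ℤ_3 × ℤ_5 ≅ ℤ_15


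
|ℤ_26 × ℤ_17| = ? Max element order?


|ℤ_26 × ℤ_17| = 26 × 17 = 442
Max element order = lcm(26,17) = 442
Cyclic? Yes (gcd=1)

|ℤ_26×ℤ_17| = 442, max element order = 442


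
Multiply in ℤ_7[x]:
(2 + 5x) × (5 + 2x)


Expand and collect like terms; reduce coefficients mod 7:
x^0: 2·5 = 10 ≡ 3 (mod 7)
x^1: 2·2 + 5·5 = 29 ≡ 1 (mod 7)
x^2: 5·2 = 10 ≡ 3 (mod 7)
Result: 3 + x + 3x^2

f · g = 3 + x + 3x^2


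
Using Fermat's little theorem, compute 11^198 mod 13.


Fermat's little theorem: if p is prime and gcd(a,p)=1, then a^(p-1) ≡ 1 (mod p)
p = 13 is prime, gcd(11,13) = 1
Reduce exponent: 198 mod 12 = 6
So 11^198 ≡ 11^6 (mod 13)
11^6 mod 13 = 12

11^198 ≡ 12 (mod 13)


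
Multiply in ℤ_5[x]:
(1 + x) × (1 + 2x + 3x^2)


Expand and collect like terms; reduce coefficients mod 5:
x^0: 1·1 = 1 ≡ 1 (mod 5)
x^1: 1·2 + 1·1 = 3 ≡ 3 (mod 5)
x^2: 1·3 + 1·2 = 5 ≡ 0 (mod 5)
x^3: 1·3 = 3 ≡ 3 (mod 5)
Result: 1 + 3x + 3x^3

f · g = 1 + 3x + 3x^3


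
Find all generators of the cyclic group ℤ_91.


g generates ℤ_n iff gcd(g,n) = 1
Prime factors of 91: 7, 13
Generators are g ∈ {1,...,90} not divisible by any of these primes.
Generators: {1, 2, 3, 4, 5, 6, 8, 9, 10, 11, 12, 15, 16, 17, 18, 19, 20, 22, 23, 24, 25, 27, 29, 30, 31, 32, 33, 34, 36, 37, 38, 40, 41, 43, 44, 45, 46, 47, 48, 50, 51, 53, 54, 55, 57, 58, 59, 60, 61, 62, 64, 66, 67, 68, 69, 71, 72, 73, 74, 75, 76, 79, 80, 81, 82, 83, 85, 86, 87, 88, 89, 90}
Number of generators = φ(91) = 72

Generators of ℤ_91 = {1, 2, 3, 4, 5, 6, 8, 9, 10, 11, 12, 15, 16, 17, 18, 19, 20, 22, 23, 24, 25, 27, 29, 30, 31, 32, 33, 34, 36, 37, 38, 40, 41, 43, 44, 45, 46, 47, 48, 50, 51, 53, 54, 55, 57, 58, 59, 60, 61, 62, 64, 66, 67, 68, 69, 71, 72, 73, 74, 75, 76, 79, 80, 81, 82, 83, 85, 86, 87, 88, 89, 90}


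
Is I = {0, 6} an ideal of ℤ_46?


Check ideal conditions for I = {0, 6} in ℤ_46:
(1) I is an additive subgroup? No
(2) For r ∈ ℤ_46 and a ∈ I: r·a ∈ I? No  [counterexample: r=2, a=6, r·a mod 46 = 12 ∉ I]

No, I is not an ideal of ℤ_46


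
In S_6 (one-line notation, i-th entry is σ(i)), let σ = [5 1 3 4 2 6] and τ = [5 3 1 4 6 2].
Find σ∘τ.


σ∘τ: apply τ first, then σ
1 →τ 5 →σ 2
2 →τ 3 →σ 3
3 →τ 1 →σ 5
4 →τ 4 →σ 4
5 →τ 6 →σ 6
6 →τ 2 →σ 1

σ∘τ = [2 3 5 4 6 1]


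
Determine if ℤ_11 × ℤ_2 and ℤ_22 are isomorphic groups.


Comparing ℤ_11 × ℤ_2 and ℤ_22:
gcd(11,2) = 1, so ℤ_11 × ℤ_2 ≅ ℤ_22 (CRT)

Yes, ℤ_11 × ℤ_2 ≅ ℤ_22


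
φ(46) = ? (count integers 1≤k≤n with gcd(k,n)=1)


Factor n: 46 = 2 × 23
φ(n) = n · ∏(1 - 1/p) over distinct primes p | n
φ(46) = 46 · (1 - 1/2) · (1 - 1/23) = 22

φ(46) = 22


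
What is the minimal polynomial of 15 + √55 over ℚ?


Let α = 15 + √55. Then α - 15 = √55, so (α - 15)² = 55, giving α² - 30α + 170 = 0. Degree 2 and α ∉ ℚ, so this is the minimal polynomial.

Minimal polynomial: x² - 30x + 170


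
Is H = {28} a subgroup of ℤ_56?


Subgroup test for H = {28} in (ℤ_56, +):
(1) 0 ∈ H? No
(2) Closure: for all a,b ∈ H, (a+b) mod 56 ∈ H? No  [counterexample: 28 + 28 = 0 ∉ H]
(3) Inverses: for all a ∈ H, -a mod 56 ∈ H? Yes

No, H is not a subgroup of ℤ_56


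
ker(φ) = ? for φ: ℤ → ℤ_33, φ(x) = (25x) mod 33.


Kernel = preimage of identity
ker(φ) = {x ∈ ℤ : 25x ≡ 0 (mod 33)}. gcd(25,33) = 1, so 25x ≡ 0 (mod 33) ⟺ x ≡ 0 (mod 33/1 = 33). Hence ker(φ) = 33ℤ

ker(φ) = 33ℤ


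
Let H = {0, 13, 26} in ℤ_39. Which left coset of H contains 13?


13 + H = {13 + h (mod 39) : h ∈ H}
13+0=13, 13+13=26, 13+26=0
13 + H = {0, 13, 26} = 0 + H

13 + H = {0, 13, 26}


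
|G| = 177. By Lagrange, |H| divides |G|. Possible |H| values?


Lagrange's theorem: |H| divides |G|
|G| = 177
Divisors of 177: 1, 3, 59, 177

Possible subgroup orders: {1, 3, 59, 177}


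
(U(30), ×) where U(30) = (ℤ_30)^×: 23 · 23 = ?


Operation: multiplication mod 30
23 · 23 = (a × b) mod 30 with a = 23, b = 23

23 · 23 = 19


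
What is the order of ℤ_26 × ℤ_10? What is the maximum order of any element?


|ℤ_26 × ℤ_10| = 26 × 10 = 260
Max element order = lcm(26,10) = 130
Cyclic? No (gcd=2)

|ℤ_26×ℤ_10| = 260, max element order = 130


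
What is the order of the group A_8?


|A_n| = n!/2 (even permutations)
|A_8| = 8!/2 = 40320/2 = 20160

|A_8| = 20160


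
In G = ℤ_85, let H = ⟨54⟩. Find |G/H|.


|⟨54⟩| = n / gcd(54, 85) = 85 / 1 = 85
H is normal (ℤ_85 is abelian).
|G/H| = |G| / |H| = 85 / 85 = 1

|G/H| = 1


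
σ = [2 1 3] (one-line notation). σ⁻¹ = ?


To find σ⁻¹, swap domain and range:
σ(1) = 2 → σ⁻¹(2) = 1
σ(2) = 1 → σ⁻¹(1) = 2
σ(3) = 3 → σ⁻¹(3) = 3

σ⁻¹ = [2 1 3]


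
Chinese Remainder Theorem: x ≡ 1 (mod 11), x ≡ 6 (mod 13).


m₁ = 11, m₂ = 13, gcd = 1, so CRT applies. M = m₁·m₂ = 143
Let M₁ = M/m₁ = 13, M₂ = M/m₂ = 11
Find y₁ ≡ M₁⁻¹ (mod m₁): 13⁻¹ ≡ 6 (mod 11)
Find y₂ ≡ M₂⁻¹ (mod m₂): 11⁻¹ ≡ 6 (mod 13)
x = a₁·M₁·y₁ + a₂·M₂·y₂ = 1·13·6 + 6·11·6 = 474
Reduce mod 143: x ≡ 45
Check: 45 mod 11 = 1 ✓, 45 mod 13 = 6 ✓

x ≡ 45 (mod 143)


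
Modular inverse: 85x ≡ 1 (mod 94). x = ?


Use the extended Euclidean algorithm to write 1 = 85·s + 94·t; then s mod 94 is the inverse.
Euclidean algorithm:
  85 = 0·94 + 85
  94 = 1·85 + 9
  85 = 9·9 + 4
  9 = 2·4 + 1
  4 = 4·1 + 0
gcd(85,94) = 1
Back-substitution gives: 85·(-21) + 94·(19) = 1
So 85⁻¹ ≡ -21 ≡ 73 (mod 94)
Check: 85 × 73 = 6205 ≡ 1 (mod 94) ✓

85⁻¹ ≡ 73 (mod 94)


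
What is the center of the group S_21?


Z(G) = {g ∈ G | gx = xg for all x ∈ G}
S_n is non-abelian for n ≥ 3; Z(S_21) is trivial

Z(S_21) = {e}


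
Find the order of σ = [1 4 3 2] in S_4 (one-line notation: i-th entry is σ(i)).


Cycle decomposition: (2 4)
Cycle lengths: 2
Order = lcm(2) = 2

ord(σ) = 2


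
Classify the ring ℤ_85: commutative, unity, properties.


ℤ_85 is a commutative ring with unity 1; 85 = 5×17 is composite, so 5·17 ≡ 0 gives zero divisors (not an integral domain)
Commutative: Yes
Integral domain: No
Has unity: Yes

ℤ_85: Commutative=Yes, Unity=Yes


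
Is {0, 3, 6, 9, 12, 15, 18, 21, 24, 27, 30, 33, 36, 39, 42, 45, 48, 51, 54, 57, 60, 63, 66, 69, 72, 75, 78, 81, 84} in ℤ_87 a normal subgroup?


H = {0, 3, 6, 9, 12, 15, 18, 21, 24, 27, 30, 33, 36, 39, 42, 45, 48, 51, 54, 57, 60, 63, 66, 69, 72, 75, 78, 81, 84} in ℤ_87
ℤ_87 is abelian; every subgroup of an abelian group is normal

Yes, normal subgroup


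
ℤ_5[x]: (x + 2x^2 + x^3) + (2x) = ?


Add coefficients mod 5:
x^0: 0 + 0 = 0 (mod 5)
x^1: 1 + 2 = 3 (mod 5)
x^2: 2 + 0 = 2 (mod 5)
x^3: 1 + 0 = 1 (mod 5)
Result: 3x + 2x^2 + x^3

f + g = 3x + 2x^2 + x^3


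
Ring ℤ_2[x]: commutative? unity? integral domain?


ℤ_2 is a field (n prime), so ℤ_2[x] is a commutative integral domain with unity
Commutative: Yes
Integral domain: Yes
Has unity: Yes

ℤ_2[x]: Commutative=Yes, Unity=Yes


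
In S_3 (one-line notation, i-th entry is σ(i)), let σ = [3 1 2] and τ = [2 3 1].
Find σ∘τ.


σ∘τ: apply τ first, then σ
1 →τ 2 →σ 1
2 →τ 3 →σ 2
3 →τ 1 →σ 3

σ∘τ = [1 2 3]


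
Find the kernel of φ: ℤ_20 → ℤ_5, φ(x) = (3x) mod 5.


Kernel = preimage of identity
ker(φ) = {x ∈ ℤ_20 : 3x ≡ 0 (mod 5)}. Since 5 | 20, φ is well-defined. The kernel is the cyclic subgroup ⟨5⟩ of ℤ_20 (order 4), i.e. {0, 5, 10, 15}

ker(φ) = {0, 5, 10, 15}


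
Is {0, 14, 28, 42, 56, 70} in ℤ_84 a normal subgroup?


H = {0, 14, 28, 42, 56, 70} in ℤ_84
ℤ_84 is abelian; every subgroup of an abelian group is normal

Yes, normal subgroup


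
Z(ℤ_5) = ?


Z(G) = {g ∈ G | gx = xg for all x ∈ G}
ℤ_5 is abelian, so Z(G) = G

Z(ℤ_5) = ℤ_5


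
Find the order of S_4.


|S_n| = n! (number of permutations of n symbols)
|S_4| = 4! = 24

|S_4| = 24


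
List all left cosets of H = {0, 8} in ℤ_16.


H = {0, 8}, |H| = 2
Number of cosets = |G|/|H| = 16/2 = 8
0 + H = {0, 8}
1 + H = {1, 9}
2 + H = {2, 10}
3 + H = {3, 11}
4 + H = {4, 12}
5 + H = {5, 13}
6 + H = {6, 14}
7 + H = {7, 15}

Cosets: 0+H={0,8}; 1+H={1,9}; 2+H={2,10}; 3+H={3,11}; 4+H={4,12}; 5+H={5,13}; 6+H={6,14}; 7+H={7,15}


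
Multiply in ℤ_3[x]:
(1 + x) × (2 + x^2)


Expand and collect like terms; reduce coefficients mod 3:
x^0: 1·2 = 2 ≡ 2 (mod 3)
x^1: 1·0 + 1·2 = 2 ≡ 2 (mod 3)
x^2: 1·1 + 1·0 = 1 ≡ 1 (mod 3)
x^3: 1·1 = 1 ≡ 1 (mod 3)
Result: 2 + 2x + x^2 + x^3

f · g = 2 + 2x + x^2 + x^3


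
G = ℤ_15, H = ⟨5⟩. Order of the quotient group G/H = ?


|⟨5⟩| = n / gcd(5, 15) = 15 / 5 = 3
H is normal (ℤ_15 is abelian).
|G/H| = |G| / |H| = 15 / 3 = 5

|G/H| = 5


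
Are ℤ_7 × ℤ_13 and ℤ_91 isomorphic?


Comparing ℤ_7 × ℤ_13 and ℤ_91:
gcd(7,13) = 1, so ℤ_7 × ℤ_13 ≅ ℤ_91 (CRT)

Yes, ℤ_7 × ℤ_13 ≅ ℤ_91


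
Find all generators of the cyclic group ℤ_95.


g generates ℤ_n iff gcd(g,n) = 1
Prime factors of 95: 5, 19
Generators are g ∈ {1,...,94} not divisible by any of these primes.
Generators: {1, 2, 3, 4, 6, 7, 8, 9, 11, 12, 13, 14, 16, 17, 18, 21, 22, 23, 24, 26, 27, 28, 29, 31, 32, 33, 34, 36, 37, 39, 41, 42, 43, 44, 46, 47, 48, 49, 51, 52, 53, 54, 56, 58, 59, 61, 62, 63, 64, 66, 67, 68, 69, 71, 72, 73, 74, 77, 78, 79, 81, 82, 83, 84, 86, 87, 88, 89, 91, 92, 93, 94}
Number of generators = φ(95) = 72

Generators of ℤ_95 = {1, 2, 3, 4, 6, 7, 8, 9, 11, 12, 13, 14, 16, 17, 18, 21, 22, 23, 24, 26, 27, 28, 29, 31, 32, 33, 34, 36, 37, 39, 41, 42, 43, 44, 46, 47, 48, 49, 51, 52, 53, 54, 56, 58, 59, 61, 62, 63, 64, 66, 67, 68, 69, 71, 72, 73, 74, 77, 78, 79, 81, 82, 83, 84, 86, 87, 88, 89, 91, 92, 93, 94}


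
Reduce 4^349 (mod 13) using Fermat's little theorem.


Fermat's little theorem: if p is prime and gcd(a,p)=1, then a^(p-1) ≡ 1 (mod p)
p = 13 is prime, gcd(4,13) = 1
Reduce exponent: 349 mod 12 = 1
So 4^349 ≡ 4^1 (mod 13)
4^1 mod 13 = 4

4^349 ≡ 4 (mod 13)


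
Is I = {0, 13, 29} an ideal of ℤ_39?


Check ideal conditions for I = {0, 13, 29} in ℤ_39:
(1) I is an additive subgroup? No
(2) For r ∈ ℤ_39 and a ∈ I: r·a ∈ I? No  [counterexample: r=2, a=13, r·a mod 39 = 26 ∉ I]

No, I is not an ideal of ℤ_39


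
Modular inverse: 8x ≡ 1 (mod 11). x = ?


Use the extended Euclidean algorithm to write 1 = 8·s + 11·t; then s mod 11 is the inverse.
Euclidean algorithm:
  8 = 0·11 + 8
  11 = 1·8 + 3
  8 = 2·3 + 2
  3 = 1·2 + 1
  2 = 2·1 + 0
gcd(8,11) = 1
Back-substitution gives: 8·(-4) + 11·(3) = 1
So 8⁻¹ ≡ -4 ≡ 7 (mod 11)
Check: 8 × 7 = 56 ≡ 1 (mod 11) ✓

8⁻¹ ≡ 7 (mod 11)


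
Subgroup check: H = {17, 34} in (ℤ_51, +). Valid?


Subgroup test for H = {17, 34} in (ℤ_51, +):
(1) 0 ∈ H? No
(2) Closure: for all a,b ∈ H, (a+b) mod 51 ∈ H? No  [counterexample: 17 + 34 = 0 ∉ H]
(3) Inverses: for all a ∈ H, -a mod 51 ∈ H? Yes

No, H is not a subgroup of ℤ_51


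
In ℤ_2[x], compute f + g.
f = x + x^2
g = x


Add coefficients mod 2:
x^0: 0 + 0 = 0 (mod 2)
x^1: 1 + 1 = 0 (mod 2)
x^2: 1 + 0 = 1 (mod 2)
Result: x^2

f + g = x^2


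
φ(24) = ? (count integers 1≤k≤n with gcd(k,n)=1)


φ(n) = count of k ∈ {1,...,n} with gcd(k,n)=1
Coprimes to 24: {1, 5, 7, 11, 13, 17, 19, 23}
Count: 8

φ(24) = 8


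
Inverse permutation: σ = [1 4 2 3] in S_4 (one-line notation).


To find σ⁻¹, swap domain and range:
σ(1) = 1 → σ⁻¹(1) = 1
σ(2) = 4 → σ⁻¹(4) = 2
σ(3) = 2 → σ⁻¹(2) = 3
σ(4) = 3 → σ⁻¹(3) = 4

σ⁻¹ = [1 3 4 2]


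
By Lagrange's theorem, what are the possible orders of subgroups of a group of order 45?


Lagrange's theorem: |H| divides |G|
|G| = 45
Divisors of 45: 1, 3, 5, 9, 15, 45

Possible subgroup orders: {1, 3, 5, 9, 15, 45}


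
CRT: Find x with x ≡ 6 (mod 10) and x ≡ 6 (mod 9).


m₁ = 10, m₂ = 9, gcd = 1, so CRT applies. M = m₁·m₂ = 90
Let M₁ = M/m₁ = 9, M₂ = M/m₂ = 10
Find y₁ ≡ M₁⁻¹ (mod m₁): 9⁻¹ ≡ 9 (mod 10)
Find y₂ ≡ M₂⁻¹ (mod m₂): 10⁻¹ ≡ 1 (mod 9)
x = a₁·M₁·y₁ + a₂·M₂·y₂ = 6·9·9 + 6·10·1 = 546
Reduce mod 90: x ≡ 6
Check: 6 mod 10 = 6 ✓, 6 mod 9 = 6 ✓

x ≡ 6 (mod 90)


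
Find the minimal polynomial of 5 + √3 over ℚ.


Let α = 5 + √3. Then α - 5 = √3, so (α - 5)² = 3, giving α² - 10α + 22 = 0. Degree 2 and α ∉ ℚ, so this is the minimal polynomial.

Minimal polynomial: x² - 10x + 22


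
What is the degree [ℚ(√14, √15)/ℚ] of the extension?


[ℚ(√14,√15):ℚ] = [ℚ(√14,√15):ℚ(√14)]·[ℚ(√14):ℚ] = 2·2 = 4

[ℚ(√14, √15)/ℚ] = 4


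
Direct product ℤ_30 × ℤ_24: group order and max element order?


|ℤ_30 × ℤ_24| = 30 × 24 = 720
Max element order = lcm(30,24) = 120
Cyclic? No (gcd=6)

|ℤ_30×ℤ_24| = 720, max element order = 120


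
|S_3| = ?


|S_n| = n! (number of permutations of n symbols)
|S_3| = 3! = 6

|S_3| = 6


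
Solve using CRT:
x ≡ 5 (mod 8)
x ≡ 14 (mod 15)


m₁ = 8, m₂ = 15, gcd = 1, so CRT applies. M = m₁·m₂ = 120
Let M₁ = M/m₁ = 15, M₂ = M/m₂ = 8
Find y₁ ≡ M₁⁻¹ (mod m₁): 15⁻¹ ≡ 7 (mod 8)
Find y₂ ≡ M₂⁻¹ (mod m₂): 8⁻¹ ≡ 2 (mod 15)
x = a₁·M₁·y₁ + a₂·M₂·y₂ = 5·15·7 + 14·8·2 = 749
Reduce mod 120: x ≡ 29
Check: 29 mod 8 = 5 ✓, 29 mod 15 = 14 ✓

x ≡ 29 (mod 120)


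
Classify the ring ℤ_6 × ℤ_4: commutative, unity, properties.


Direct product ring; commutative with unity (1,1); but (1,0)·(0,1) = (0,0) gives zero divisors, so not an integral domain
Commutative: Yes
Integral domain: No
Has unity: Yes

ℤ_6 × ℤ_4: Commutative=Yes, Unity=Yes


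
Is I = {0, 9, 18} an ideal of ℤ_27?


Check ideal conditions for I = {0, 9, 18} in ℤ_27:
(1) I is an additive subgroup? Yes
(2) For r ∈ ℤ_27 and a ∈ I: r·a ∈ I? Yes

Yes, I is an ideal of ℤ_27


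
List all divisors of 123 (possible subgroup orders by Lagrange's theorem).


Lagrange's theorem: |H| divides |G|
|G| = 123
Divisors of 123: 1, 3, 41, 123

Possible subgroup orders: {1, 3, 41, 123}


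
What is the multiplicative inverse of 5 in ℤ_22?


Use the extended Euclidean algorithm to write 1 = 5·s + 22·t; then s mod 22 is the inverse.
Euclidean algorithm:
  5 = 0·22 + 5
  22 = 4·5 + 2
  5 = 2·2 + 1
  2 = 2·1 + 0
gcd(5,22) = 1
Back-substitution gives: 5·(9) + 22·(-2) = 1
So 5⁻¹ ≡ 9 ≡ 9 (mod 22)
Check: 5 × 9 = 45 ≡ 1 (mod 22) ✓

5⁻¹ ≡ 9 (mod 22)


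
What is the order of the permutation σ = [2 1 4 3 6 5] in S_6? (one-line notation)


Cycle decomposition: (1 2) (3 4) (5 6)
Cycle lengths: 2, 2, 2
Order = lcm(2, 2, 2) = 2

ord(σ) = 2


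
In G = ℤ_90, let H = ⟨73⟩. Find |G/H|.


|⟨73⟩| = n / gcd(73, 90) = 90 / 1 = 90
H is normal (ℤ_90 is abelian).
|G/H| = |G| / |H| = 90 / 90 = 1

|G/H| = 1


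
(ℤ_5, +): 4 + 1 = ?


Operation: addition mod 5
4 + 1 = (a + b) mod 5 with a = 4, b = 1

4 + 1 = 0


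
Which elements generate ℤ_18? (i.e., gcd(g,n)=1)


g generates ℤ_n iff gcd(g,n) = 1
Prime factors of 18: 2, 3
Generators are g ∈ {1,...,17} not divisible by any of these primes.
Generators: {1, 5, 7, 11, 13, 17}
Number of generators = φ(18) = 6

Generators of ℤ_18 = {1, 5, 7, 11, 13, 17}


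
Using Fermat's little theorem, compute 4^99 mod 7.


Fermat's little theorem: if p is prime and gcd(a,p)=1, then a^(p-1) ≡ 1 (mod p)
p = 7 is prime, gcd(4,7) = 1
Reduce exponent: 99 mod 6 = 3
So 4^99 ≡ 4^3 (mod 7)
4^3 mod 7 = 1

4^99 ≡ 1 (mod 7)


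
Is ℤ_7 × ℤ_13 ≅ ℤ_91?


Comparing ℤ_7 × ℤ_13 and ℤ_91:
gcd(7,13) = 1, so ℤ_7 × ℤ_13 ≅ ℤ_91 (CRT)

Yes, ℤ_7 × ℤ_13 ≅ ℤ_91


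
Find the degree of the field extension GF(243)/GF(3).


GF(243) = GF(3^5), so the extension degree is 5

[GF(243)/GF(3)] = 5


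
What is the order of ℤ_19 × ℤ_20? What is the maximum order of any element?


|ℤ_19 × ℤ_20| = 19 × 20 = 380
Max element order = lcm(19,20) = 380
Cyclic? Yes (gcd=1)

|ℤ_19×ℤ_20| = 380, max element order = 380


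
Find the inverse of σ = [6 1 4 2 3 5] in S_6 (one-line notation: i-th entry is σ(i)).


To find σ⁻¹, swap domain and range:
σ(1) = 6 → σ⁻¹(6) = 1
σ(2) = 1 → σ⁻¹(1) = 2
σ(3) = 4 → σ⁻¹(4) = 3
σ(4) = 2 → σ⁻¹(2) = 4
σ(5) = 3 → σ⁻¹(3) = 5
σ(6) = 5 → σ⁻¹(5) = 6

σ⁻¹ = [2 4 5 3 6 1]


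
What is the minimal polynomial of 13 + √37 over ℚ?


Let α = 13 + √37. Then α - 13 = √37, so (α - 13)² = 37, giving α² - 26α + 132 = 0. Degree 2 and α ∉ ℚ, so this is the minimal polynomial.

Minimal polynomial: x² - 26x + 132


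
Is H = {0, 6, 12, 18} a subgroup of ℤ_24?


Subgroup test for H = {0, 6, 12, 18} in (ℤ_24, +):
(1) 0 ∈ H? Yes
(2) Closure: for all a,b ∈ H, (a+b) mod 24 ∈ H? Yes
(3) Inverses: for all a ∈ H, -a mod 24 ∈ H? Yes

Yes, H is a subgroup of ℤ_24


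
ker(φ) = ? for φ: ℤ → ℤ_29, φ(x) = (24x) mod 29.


Kernel = preimage of identity
ker(φ) = {x ∈ ℤ : 24x ≡ 0 (mod 29)}. gcd(24,29) = 1, so 24x ≡ 0 (mod 29) ⟺ x ≡ 0 (mod 29/1 = 29). Hence ker(φ) = 29ℤ

ker(φ) = 29ℤ


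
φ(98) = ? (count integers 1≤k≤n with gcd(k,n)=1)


Factor n: 98 = 2 × 7^2
φ(n) = n · ∏(1 - 1/p) over distinct primes p | n
φ(98) = 98 · (1 - 1/2) · (1 - 1/7) = 42

φ(98) = 42


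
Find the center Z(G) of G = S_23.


Z(G) = {g ∈ G | gx = xg for all x ∈ G}
S_n is non-abelian for n ≥ 3; Z(S_23) is trivial

Z(S_23) = {e}


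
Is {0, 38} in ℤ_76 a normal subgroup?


H = {0, 38} in ℤ_76
ℤ_76 is abelian; every subgroup of an abelian group is normal

Yes, normal subgroup


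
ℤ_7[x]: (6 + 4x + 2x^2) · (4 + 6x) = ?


Expand and collect like terms; reduce coefficients mod 7:
x^0: 6·4 = 24 ≡ 3 (mod 7)
x^1: 6·6 + 4·4 = 52 ≡ 3 (mod 7)
x^2: 4·6 + 2·4 = 32 ≡ 4 (mod 7)
x^3: 2·6 = 12 ≡ 5 (mod 7)
Result: 3 + 3x + 4x^2 + 5x^3

f · g = 3 + 3x + 4x^2 + 5x^3


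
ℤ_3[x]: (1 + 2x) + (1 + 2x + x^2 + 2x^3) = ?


Add coefficients mod 3:
x^0: 1 + 1 = 2 (mod 3)
x^1: 2 + 2 = 1 (mod 3)
x^2: 0 + 1 = 1 (mod 3)
x^3: 0 + 2 = 2 (mod 3)
Result: 2 + x + x^2 + 2x^3

f + g = 2 + x + x^2 + 2x^3


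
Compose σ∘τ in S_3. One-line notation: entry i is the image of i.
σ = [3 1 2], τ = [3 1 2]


σ∘τ: apply τ first, then σ
1 →τ 3 →σ 2
2 →τ 1 →σ 3
3 →τ 2 →σ 1

σ∘τ = [2 3 1]


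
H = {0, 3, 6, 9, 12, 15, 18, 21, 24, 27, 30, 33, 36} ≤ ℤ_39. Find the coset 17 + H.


17 + H = {17 + h (mod 39) : h ∈ H}
17+0=17, 17+3=20, 17+6=23, 17+9=26, 17+12=29, 17+15=32, 17+18=35, 17+21=38, 17+24=2, 17+27=5, 17+30=8, 17+33=11, 17+36=14
17 + H = {2, 5, 8, 11, 14, 17, 20, 23, 26, 29, 32, 35, 38} = 2 + H

17 + H = {2, 5, 8, 11, 14, 17, 20, 23, 26, 29, 32, 35, 38}


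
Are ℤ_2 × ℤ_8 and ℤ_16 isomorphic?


Comparing ℤ_2 × ℤ_8 and ℤ_16:
gcd(2,8) = 2 ≠ 1. Max element order in ℤ_2×ℤ_8 is lcm(2,8) = 8 < 16, so it has no element of order 16

No, ℤ_2 × ℤ_8 ≇ ℤ_16


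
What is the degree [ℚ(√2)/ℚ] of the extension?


√2 has minimal polynomial x² - 2 (irreducible over ℚ since 2 is squarefree)

[ℚ(√2)/ℚ] = 2


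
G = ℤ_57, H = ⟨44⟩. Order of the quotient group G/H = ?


|⟨44⟩| = n / gcd(44, 57) = 57 / 1 = 57
H is normal (ℤ_57 is abelian).
|G/H| = |G| / |H| = 57 / 57 = 1

|G/H| = 1


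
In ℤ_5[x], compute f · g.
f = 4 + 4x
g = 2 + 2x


Expand and collect like terms; reduce coefficients mod 5:
x^0: 4·2 = 8 ≡ 3 (mod 5)
x^1: 4·2 + 4·2 = 16 ≡ 1 (mod 5)
x^2: 4·2 = 8 ≡ 3 (mod 5)
Result: 3 + x + 3x^2

f · g = 3 + x + 3x^2


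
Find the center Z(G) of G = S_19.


Z(G) = {g ∈ G | gx = xg for all x ∈ G}
S_n is non-abelian for n ≥ 3; Z(S_19) is trivial

Z(S_19) = {e}


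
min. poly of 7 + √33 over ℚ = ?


Let α = 7 + √33. Then α - 7 = √33, so (α - 7)² = 33, giving α² - 14α + 16 = 0. Degree 2 and α ∉ ℚ, so this is the minimal polynomial.

Minimal polynomial: x² - 14x + 16


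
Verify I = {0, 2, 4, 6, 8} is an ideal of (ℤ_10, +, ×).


Check ideal conditions for I = {0, 2, 4, 6, 8} in ℤ_10:
(1) I is an additive subgroup? Yes
(2) For r ∈ ℤ_10 and a ∈ I: r·a ∈ I? Yes

Yes, I is an ideal of ℤ_10


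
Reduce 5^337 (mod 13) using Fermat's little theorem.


Fermat's little theorem: if p is prime and gcd(a,p)=1, then a^(p-1) ≡ 1 (mod p)
p = 13 is prime, gcd(5,13) = 1
Reduce exponent: 337 mod 12 = 1
So 5^337 ≡ 5^1 (mod 13)
5^1 mod 13 = 5

5^337 ≡ 5 (mod 13)


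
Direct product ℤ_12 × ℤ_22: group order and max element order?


|ℤ_12 × ℤ_22| = 12 × 22 = 264
Max element order = lcm(12,22) = 132
Cyclic? No (gcd=2)

|ℤ_12×ℤ_22| = 264, max element order = 132


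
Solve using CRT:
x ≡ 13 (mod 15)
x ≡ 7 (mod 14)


m₁ = 15, m₂ = 14, gcd = 1, so CRT applies. M = m₁·m₂ = 210
Let M₁ = M/m₁ = 14, M₂ = M/m₂ = 15
Find y₁ ≡ M₁⁻¹ (mod m₁): 14⁻¹ ≡ 14 (mod 15)
Find y₂ ≡ M₂⁻¹ (mod m₂): 15⁻¹ ≡ 1 (mod 14)
x = a₁·M₁·y₁ + a₂·M₂·y₂ = 13·14·14 + 7·15·1 = 2653
Reduce mod 210: x ≡ 133
Check: 133 mod 15 = 13 ✓, 133 mod 14 = 7 ✓

x ≡ 133 (mod 210)


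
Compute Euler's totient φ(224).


Factor n: 224 = 2^5 × 7
φ(n) = n · ∏(1 - 1/p) over distinct primes p | n
φ(224) = 224 · (1 - 1/2) · (1 - 1/7) = 96

φ(224) = 96


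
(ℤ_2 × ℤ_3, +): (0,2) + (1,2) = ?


Operation: componentwise addition mod (2, 3)
(0,2) + (1,2) = ((a₁+b₁) mod 2, (a₂+b₂) mod 3) with a = (0,2), b = (1,2)

(0,2) + (1,2) = (1,1)


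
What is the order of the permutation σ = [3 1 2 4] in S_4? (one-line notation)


Cycle decomposition: (1 3 2)
Cycle lengths: 3
Order = lcm(3) = 3

ord(σ) = 3


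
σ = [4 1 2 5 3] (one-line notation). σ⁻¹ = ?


To find σ⁻¹, swap domain and range:
σ(1) = 4 → σ⁻¹(4) = 1
σ(2) = 1 → σ⁻¹(1) = 2
σ(3) = 2 → σ⁻¹(2) = 3
σ(4) = 5 → σ⁻¹(5) = 4
σ(5) = 3 → σ⁻¹(3) = 5

σ⁻¹ = [2 3 5 1 4]


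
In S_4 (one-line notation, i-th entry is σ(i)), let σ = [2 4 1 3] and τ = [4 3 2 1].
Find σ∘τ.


σ∘τ: apply τ first, then σ
1 →τ 4 →σ 3
2 →τ 3 →σ 1
3 →τ 2 →σ 4
4 →τ 1 →σ 2

σ∘τ = [3 1 4 2]


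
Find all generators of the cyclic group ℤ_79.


g generates ℤ_n iff gcd(g,n) = 1
Prime factors of 79: 79
Generators are g ∈ {1,...,78} not divisible by any of these primes.
Generators: {1, 2, 3, 4, 5, 6, 7, 8, 9, 10, 11, 12, 13, 14, 15, 16, 17, 18, 19, 20, 21, 22, 23, 24, 25, 26, 27, 28, 29, 30, 31, 32, 33, 34, 35, 36, 37, 38, 39, 40, 41, 42, 43, 44, 45, 46, 47, 48, 49, 50, 51, 52, 53, 54, 55, 56, 57, 58, 59, 60, 61, 62, 63, 64, 65, 66, 67, 68, 69, 70, 71, 72, 73, 74, 75, 76, 77, 78}
Number of generators = φ(79) = 78

Generators of ℤ_79 = {1, 2, 3, 4, 5, 6, 7, 8, 9, 10, 11, 12, 13, 14, 15, 16, 17, 18, 19, 20, 21, 22, 23, 24, 25, 26, 27, 28, 29, 30, 31, 32, 33, 34, 35, 36, 37, 38, 39, 40, 41, 42, 43, 44, 45, 46, 47, 48, 49, 50, 51, 52, 53, 54, 55, 56, 57, 58, 59, 60, 61, 62, 63, 64, 65, 66, 67, 68, 69, 70, 71, 72, 73, 74, 75, 76, 77, 78}


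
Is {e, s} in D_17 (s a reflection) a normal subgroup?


H = {e, s} in D_17 (s a reflection)
r·s·r⁻¹ = sr⁻² ≠ s for n ≥ 3, so {e, s} is not closed under conjugation

No, not a normal subgroup


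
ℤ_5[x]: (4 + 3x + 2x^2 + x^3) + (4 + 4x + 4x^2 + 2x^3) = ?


Add coefficients mod 5:
x^0: 4 + 4 = 3 (mod 5)
x^1: 3 + 4 = 2 (mod 5)
x^2: 2 + 4 = 1 (mod 5)
x^3: 1 + 2 = 3 (mod 5)
Result: 3 + 2x + x^2 + 3x^3

f + g = 3 + 2x + x^2 + 3x^3


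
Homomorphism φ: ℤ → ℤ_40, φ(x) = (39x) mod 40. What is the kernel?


Kernel = preimage of identity
ker(φ) = {x ∈ ℤ : 39x ≡ 0 (mod 40)}. gcd(39,40) = 1, so 39x ≡ 0 (mod 40) ⟺ x ≡ 0 (mod 40/1 = 40). Hence ker(φ) = 40ℤ

ker(φ) = 40ℤ


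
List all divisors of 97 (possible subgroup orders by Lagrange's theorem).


Lagrange's theorem: |H| divides |G|
|G| = 97
Divisors of 97: 1, 97

Possible subgroup orders: {1, 97}


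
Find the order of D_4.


|D_n| = 2n (n rotations and n reflections)
|D_4| = 2×4 = 8

|D_4| = 8


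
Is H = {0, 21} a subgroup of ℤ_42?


Subgroup test for H = {0, 21} in (ℤ_42, +):
(1) 0 ∈ H? Yes
(2) Closure: for all a,b ∈ H, (a+b) mod 42 ∈ H? Yes
(3) Inverses: for all a ∈ H, -a mod 42 ∈ H? Yes

Yes, H is a subgroup of ℤ_42


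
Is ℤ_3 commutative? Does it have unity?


ℤ_3 is a commutative ring with unity 1; 3 is prime, so ℤ_3 is a field (hence an integral domain)
Commutative: Yes
Integral domain: Yes
Has unity: Yes

ℤ_3: Commutative=Yes, Unity=Yes


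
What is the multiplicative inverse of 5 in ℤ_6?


Use the extended Euclidean algorithm to write 1 = 5·s + 6·t; then s mod 6 is the inverse.
Euclidean algorithm:
  5 = 0·6 + 5
  6 = 1·5 + 1
  5 = 5·1 + 0
gcd(5,6) = 1
Back-substitution gives: 5·(-1) + 6·(1) = 1
So 5⁻¹ ≡ -1 ≡ 5 (mod 6)
Check: 5 × 5 = 25 ≡ 1 (mod 6) ✓

5⁻¹ ≡ 5 (mod 6)


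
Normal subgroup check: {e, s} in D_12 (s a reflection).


H = {e, s} in D_12 (s a reflection)
r·s·r⁻¹ = sr⁻² ≠ s for n ≥ 3, so {e, s} is not closed under conjugation

No, not a normal subgroup


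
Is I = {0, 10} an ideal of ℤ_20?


Check ideal conditions for I = {0, 10} in ℤ_20:
(1) I is an additive subgroup? Yes
(2) For r ∈ ℤ_20 and a ∈ I: r·a ∈ I? Yes

Yes, I is an ideal of ℤ_20


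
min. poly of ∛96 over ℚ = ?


∛96 satisfies x³ - 96 = 0, irreducible over ℚ (no rational root; 96 is not a perfect cube)

Minimal polynomial: x³ - 96


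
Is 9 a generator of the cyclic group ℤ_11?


g generates ℤ_n iff gcd(g, n) = 1
gcd(9, 11) = 1
Since gcd = 1, 9 is a generator.

Yes, 9 generates ℤ_11


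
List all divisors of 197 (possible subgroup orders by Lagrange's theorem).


Lagrange's theorem: |H| divides |G|
|G| = 197
Divisors of 197: 1, 197

Possible subgroup orders: {1, 197}


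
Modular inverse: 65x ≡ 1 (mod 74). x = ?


Use the extended Euclidean algorithm to write 1 = 65·s + 74·t; then s mod 74 is the inverse.
Euclidean algorithm:
  65 = 0·74 + 65
  74 = 1·65 + 9
  65 = 7·9 + 2
  9 = 4·2 + 1
  2 = 2·1 + 0
gcd(65,74) = 1
Back-substitution gives: 65·(-33) + 74·(29) = 1
So 65⁻¹ ≡ -33 ≡ 41 (mod 74)
Check: 65 × 41 = 2665 ≡ 1 (mod 74) ✓

65⁻¹ ≡ 41 (mod 74)


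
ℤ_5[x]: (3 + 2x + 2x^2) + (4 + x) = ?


Add coefficients mod 5:
x^0: 3 + 4 = 2 (mod 5)
x^1: 2 + 1 = 3 (mod 5)
x^2: 2 + 0 = 2 (mod 5)
Result: 2 + 3x + 2x^2

f + g = 2 + 3x + 2x^2


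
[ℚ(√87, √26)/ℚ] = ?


[ℚ(√87,√26):ℚ] = [ℚ(√87,√26):ℚ(√87)]·[ℚ(√87):ℚ] = 2·2 = 4

[ℚ(√87, √26)/ℚ] = 4


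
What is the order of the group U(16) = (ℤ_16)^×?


U(n) is the group of units mod n; |U(n)| = φ(n)
|U(16)| = φ(16) = 8

|U(16) = (ℤ_16)^×| = 8


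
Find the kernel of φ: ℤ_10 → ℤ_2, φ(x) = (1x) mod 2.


Kernel = preimage of identity
ker(φ) = {x ∈ ℤ_10 : 1x ≡ 0 (mod 2)}. Since 2 | 10, φ is well-defined. The kernel is the cyclic subgroup ⟨2⟩ of ℤ_10 (order 5), i.e. {0, 2, 4, 6, 8}

ker(φ) = {0, 2, 4, 6, 8}


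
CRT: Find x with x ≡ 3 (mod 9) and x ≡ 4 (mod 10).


m₁ = 9, m₂ = 10, gcd = 1, so CRT applies. M = m₁·m₂ = 90
Let M₁ = M/m₁ = 10, M₂ = M/m₂ = 9
Find y₁ ≡ M₁⁻¹ (mod m₁): 10⁻¹ ≡ 1 (mod 9)
Find y₂ ≡ M₂⁻¹ (mod m₂): 9⁻¹ ≡ 9 (mod 10)
x = a₁·M₁·y₁ + a₂·M₂·y₂ = 3·10·1 + 4·9·9 = 354
Reduce mod 90: x ≡ 84
Check: 84 mod 9 = 3 ✓, 84 mod 10 = 4 ✓

x ≡ 84 (mod 90)


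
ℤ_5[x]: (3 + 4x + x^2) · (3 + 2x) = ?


Expand and collect like terms; reduce coefficients mod 5:
x^0: 3·3 = 9 ≡ 4 (mod 5)
x^1: 3·2 + 4·3 = 18 ≡ 3 (mod 5)
x^2: 4·2 + 1·3 = 11 ≡ 1 (mod 5)
x^3: 1·2 = 2 ≡ 2 (mod 5)
Result: 4 + 3x + x^2 + 2x^3

f · g = 4 + 3x + x^2 + 2x^3


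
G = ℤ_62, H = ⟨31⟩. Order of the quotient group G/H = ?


|⟨31⟩| = n / gcd(31, 62) = 62 / 31 = 2
H is normal (ℤ_62 is abelian).
|G/H| = |G| / |H| = 62 / 2 = 31

|G/H| = 31


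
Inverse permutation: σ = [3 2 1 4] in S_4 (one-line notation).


To find σ⁻¹, swap domain and range:
σ(1) = 3 → σ⁻¹(3) = 1
σ(2) = 2 → σ⁻¹(2) = 2
σ(3) = 1 → σ⁻¹(1) = 3
σ(4) = 4 → σ⁻¹(4) = 4

σ⁻¹ = [3 2 1 4]


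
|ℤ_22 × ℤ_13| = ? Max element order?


|ℤ_22 × ℤ_13| = 22 × 13 = 286
Max element order = lcm(22,13) = 286
Cyclic? Yes (gcd=1)

|ℤ_22×ℤ_13| = 286, max element order = 286


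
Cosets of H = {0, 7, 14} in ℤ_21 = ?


H = {0, 7, 14}, |H| = 3
Number of cosets = |G|/|H| = 21/3 = 7
0 + H = {0, 7, 14}
1 + H = {1, 8, 15}
2 + H = {2, 9, 16}
3 + H = {3, 10, 17}
4 + H = {4, 11, 18}
5 + H = {5, 12, 19}
6 + H = {6, 13, 20}

Cosets: 0+H={0,7,14}; 1+H={1,8,15}; 2+H={2,9,16}; 3+H={3,10,17}; 4+H={4,11,18}; 5+H={5,12,19}; 6+H={6,13,20}


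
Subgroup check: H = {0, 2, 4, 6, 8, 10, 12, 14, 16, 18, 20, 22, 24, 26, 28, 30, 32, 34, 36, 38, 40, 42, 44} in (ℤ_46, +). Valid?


Subgroup test for H = {0, 2, 4, 6, 8, 10, 12, 14, 16, 18, 20, 22, 24, 26, 28, 30, 32, 34, 36, 38, 40, 42, 44} in (ℤ_46, +):
(1) 0 ∈ H? Yes
(2) Closure: for all a,b ∈ H, (a+b) mod 46 ∈ H? Yes
(3) Inverses: for all a ∈ H, -a mod 46 ∈ H? Yes

Yes, H is a subgroup of ℤ_46


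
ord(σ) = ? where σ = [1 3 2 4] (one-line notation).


Cycle decomposition: (2 3)
Cycle lengths: 2
Order = lcm(2) = 2

ord(σ) = 2
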